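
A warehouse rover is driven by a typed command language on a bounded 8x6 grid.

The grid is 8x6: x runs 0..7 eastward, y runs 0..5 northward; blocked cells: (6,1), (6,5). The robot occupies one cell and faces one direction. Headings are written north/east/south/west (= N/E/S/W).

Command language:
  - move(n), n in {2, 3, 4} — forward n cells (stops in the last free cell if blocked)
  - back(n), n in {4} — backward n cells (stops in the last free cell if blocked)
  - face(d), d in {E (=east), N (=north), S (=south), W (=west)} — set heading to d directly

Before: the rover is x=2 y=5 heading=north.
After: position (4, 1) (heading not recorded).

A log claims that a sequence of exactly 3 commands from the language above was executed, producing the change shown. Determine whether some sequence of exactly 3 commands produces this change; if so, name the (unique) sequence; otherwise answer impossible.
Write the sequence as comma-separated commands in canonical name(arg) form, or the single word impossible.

back(4), face(E), move(2)

key: order matters: swapping back(4) and move(2) lands elsewhere
t0: x=2 y=5 heading=north
step 1 (back(4)): x=2 y=1 heading=north
step 2 (face(E)): x=2 y=1 heading=east
step 3 (move(2)): x=4 y=1 heading=east
uniquely the one of 512 3-step routes that fits.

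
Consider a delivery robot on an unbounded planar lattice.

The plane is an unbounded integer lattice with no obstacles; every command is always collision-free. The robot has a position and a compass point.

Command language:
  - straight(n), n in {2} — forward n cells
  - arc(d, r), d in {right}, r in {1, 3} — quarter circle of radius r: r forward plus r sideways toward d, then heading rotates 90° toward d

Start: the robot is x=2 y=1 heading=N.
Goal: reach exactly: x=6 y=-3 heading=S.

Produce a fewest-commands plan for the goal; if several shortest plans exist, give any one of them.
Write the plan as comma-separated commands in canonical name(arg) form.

arc(right, 1), arc(right, 3), straight(2)

begin: x=2 y=1 heading=N
step 1 (arc(right, 1)): x=3 y=2 heading=E
step 2 (arc(right, 3)): x=6 y=-1 heading=S
step 3 (straight(2)): x=6 y=-3 heading=S
no 2-step plan works, so 3 is optimal.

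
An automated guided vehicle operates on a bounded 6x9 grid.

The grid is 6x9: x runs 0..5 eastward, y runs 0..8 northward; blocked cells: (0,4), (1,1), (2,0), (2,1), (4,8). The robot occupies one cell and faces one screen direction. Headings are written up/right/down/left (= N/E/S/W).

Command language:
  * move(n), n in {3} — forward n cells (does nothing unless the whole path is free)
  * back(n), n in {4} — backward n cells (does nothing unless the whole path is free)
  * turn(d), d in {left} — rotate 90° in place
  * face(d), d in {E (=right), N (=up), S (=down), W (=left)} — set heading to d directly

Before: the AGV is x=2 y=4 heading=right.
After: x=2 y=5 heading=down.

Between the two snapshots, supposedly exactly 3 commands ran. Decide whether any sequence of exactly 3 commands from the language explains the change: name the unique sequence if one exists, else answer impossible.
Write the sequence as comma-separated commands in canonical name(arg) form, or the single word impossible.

key: running move(3) before face(S) would end elsewhere — order is forced
initial: x=2 y=4 heading=right
[1] after face(S): x=2 y=4 heading=down
[2] after back(4): x=2 y=8 heading=down
[3] after move(3): x=2 y=5 heading=down
no rival 3-sequence matches.

face(S), back(4), move(3)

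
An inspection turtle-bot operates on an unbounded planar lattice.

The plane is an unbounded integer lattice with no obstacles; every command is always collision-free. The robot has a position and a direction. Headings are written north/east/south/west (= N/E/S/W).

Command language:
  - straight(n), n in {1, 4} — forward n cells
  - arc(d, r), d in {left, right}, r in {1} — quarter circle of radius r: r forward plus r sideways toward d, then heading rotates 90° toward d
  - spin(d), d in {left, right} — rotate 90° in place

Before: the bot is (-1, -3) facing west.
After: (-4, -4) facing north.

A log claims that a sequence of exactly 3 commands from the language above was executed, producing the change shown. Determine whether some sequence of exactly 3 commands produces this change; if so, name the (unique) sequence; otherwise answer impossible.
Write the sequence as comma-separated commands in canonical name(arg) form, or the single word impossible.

key: order matters: swapping arc(left, 1) and arc(right, 1) lands elsewhere
initial: (-1, -3) facing west
1. arc(left, 1) → (-2, -4) facing south
2. arc(right, 1) → (-3, -5) facing west
3. arc(right, 1) → (-4, -4) facing north
no other 3-command option fits: unique.

arc(left, 1), arc(right, 1), arc(right, 1)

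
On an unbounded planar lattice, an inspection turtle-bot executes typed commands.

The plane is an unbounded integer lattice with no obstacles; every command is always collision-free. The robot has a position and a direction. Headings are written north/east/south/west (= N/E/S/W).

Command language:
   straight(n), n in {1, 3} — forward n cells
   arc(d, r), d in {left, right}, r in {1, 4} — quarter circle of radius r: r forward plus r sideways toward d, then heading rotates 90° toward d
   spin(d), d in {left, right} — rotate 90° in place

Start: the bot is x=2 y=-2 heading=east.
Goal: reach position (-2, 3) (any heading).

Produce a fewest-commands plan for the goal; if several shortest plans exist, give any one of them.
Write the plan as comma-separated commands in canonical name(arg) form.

spin(left), straight(1), arc(left, 4)

from: x=2 y=-2 heading=east
[1] after spin(left): x=2 y=-2 heading=north
[2] after straight(1): x=2 y=-1 heading=north
[3] after arc(left, 4): x=-2 y=3 heading=west
shorter routes all fall short; 3 is best.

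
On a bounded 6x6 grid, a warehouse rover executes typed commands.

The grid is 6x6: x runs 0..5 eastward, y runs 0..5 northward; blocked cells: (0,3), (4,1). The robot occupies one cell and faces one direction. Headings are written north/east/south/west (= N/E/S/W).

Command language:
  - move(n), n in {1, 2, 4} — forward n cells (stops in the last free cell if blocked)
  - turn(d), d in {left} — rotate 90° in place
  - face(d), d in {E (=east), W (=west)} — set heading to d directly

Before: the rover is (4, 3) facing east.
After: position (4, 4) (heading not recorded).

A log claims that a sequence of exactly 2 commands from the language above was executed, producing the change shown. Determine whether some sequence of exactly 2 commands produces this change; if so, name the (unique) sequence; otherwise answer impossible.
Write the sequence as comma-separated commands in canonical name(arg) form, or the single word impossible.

turn(left), move(1)

key: running move(1) before turn(left) would end elsewhere — order is forced
begin: (4, 3) facing east
step 1 (turn(left)): (4, 3) facing north
step 2 (move(1)): (4, 4) facing north
no rival 2-sequence matches.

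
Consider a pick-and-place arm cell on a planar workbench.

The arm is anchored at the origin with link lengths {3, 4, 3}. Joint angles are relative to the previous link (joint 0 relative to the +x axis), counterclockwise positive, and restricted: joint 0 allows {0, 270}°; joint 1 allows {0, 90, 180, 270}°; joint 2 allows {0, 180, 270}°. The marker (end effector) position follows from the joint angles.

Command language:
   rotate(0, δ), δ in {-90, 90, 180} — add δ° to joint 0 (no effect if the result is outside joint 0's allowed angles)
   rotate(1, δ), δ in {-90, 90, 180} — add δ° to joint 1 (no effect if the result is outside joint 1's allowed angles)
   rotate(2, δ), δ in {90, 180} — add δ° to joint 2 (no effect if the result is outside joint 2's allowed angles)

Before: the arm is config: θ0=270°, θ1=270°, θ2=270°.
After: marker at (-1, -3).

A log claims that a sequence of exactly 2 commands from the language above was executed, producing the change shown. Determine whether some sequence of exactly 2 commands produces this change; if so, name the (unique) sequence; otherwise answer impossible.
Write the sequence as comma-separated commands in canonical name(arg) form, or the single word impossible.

key: order matters: swapping rotate(2, 90) and rotate(2, 180) lands elsewhere
from: config: θ0=270°, θ1=270°, θ2=270°
t=1 rotate(2, 90) ⇒ config: θ0=270°, θ1=270°, θ2=0°
t=2 rotate(2, 180) ⇒ config: θ0=270°, θ1=270°, θ2=180°
no rival 2-sequence matches.

rotate(2, 90), rotate(2, 180)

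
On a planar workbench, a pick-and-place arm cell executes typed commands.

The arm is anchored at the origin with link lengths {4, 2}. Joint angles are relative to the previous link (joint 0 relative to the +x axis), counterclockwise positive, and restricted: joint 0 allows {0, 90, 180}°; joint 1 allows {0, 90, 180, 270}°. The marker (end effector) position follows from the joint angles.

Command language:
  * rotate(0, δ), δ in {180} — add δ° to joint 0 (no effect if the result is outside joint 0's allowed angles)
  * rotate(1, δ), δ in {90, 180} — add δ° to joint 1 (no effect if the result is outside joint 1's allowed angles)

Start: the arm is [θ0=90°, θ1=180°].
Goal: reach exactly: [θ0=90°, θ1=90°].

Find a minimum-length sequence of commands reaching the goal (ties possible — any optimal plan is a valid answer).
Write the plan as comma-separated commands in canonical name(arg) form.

initial: [θ0=90°, θ1=180°]
[1] after rotate(1, 180): [θ0=90°, θ1=0°]
[2] after rotate(1, 90): [θ0=90°, θ1=90°]
shorter routes all fall short; 2 is best.

rotate(1, 180), rotate(1, 90)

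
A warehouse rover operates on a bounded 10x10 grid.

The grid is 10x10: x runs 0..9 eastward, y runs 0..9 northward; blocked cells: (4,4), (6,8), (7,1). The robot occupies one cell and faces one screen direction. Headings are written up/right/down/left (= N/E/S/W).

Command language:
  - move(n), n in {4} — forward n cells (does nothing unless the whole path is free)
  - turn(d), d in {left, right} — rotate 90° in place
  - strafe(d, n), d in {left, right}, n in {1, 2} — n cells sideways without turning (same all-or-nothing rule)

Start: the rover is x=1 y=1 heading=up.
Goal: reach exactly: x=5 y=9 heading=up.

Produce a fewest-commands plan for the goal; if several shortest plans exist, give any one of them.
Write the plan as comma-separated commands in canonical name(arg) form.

start: x=1 y=1 heading=up
[1] after strafe(right, 2): x=3 y=1 heading=up
[2] after strafe(right, 2): x=5 y=1 heading=up
[3] after move(4): x=5 y=5 heading=up
[4] after move(4): x=5 y=9 heading=up
no 3-step plan works, so 4 is optimal.

strafe(right, 2), strafe(right, 2), move(4), move(4)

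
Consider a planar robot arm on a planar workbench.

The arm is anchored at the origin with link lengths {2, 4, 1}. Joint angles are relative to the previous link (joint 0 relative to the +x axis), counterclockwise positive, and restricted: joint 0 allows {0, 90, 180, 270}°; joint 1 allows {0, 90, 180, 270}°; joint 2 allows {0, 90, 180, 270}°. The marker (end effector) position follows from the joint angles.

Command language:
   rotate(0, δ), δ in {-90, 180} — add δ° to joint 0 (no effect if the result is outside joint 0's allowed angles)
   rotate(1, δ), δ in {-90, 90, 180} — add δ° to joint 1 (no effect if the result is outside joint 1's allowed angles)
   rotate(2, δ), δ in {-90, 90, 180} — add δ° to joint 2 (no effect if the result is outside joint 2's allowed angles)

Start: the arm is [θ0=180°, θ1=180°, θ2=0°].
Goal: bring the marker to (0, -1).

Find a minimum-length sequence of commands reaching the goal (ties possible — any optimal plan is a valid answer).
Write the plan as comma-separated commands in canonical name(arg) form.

start: [θ0=180°, θ1=180°, θ2=0°]
[1] after rotate(2, 180): [θ0=180°, θ1=180°, θ2=180°]
[2] after rotate(0, -90): [θ0=90°, θ1=180°, θ2=180°]
shorter routes all fall short; 2 is best.

rotate(2, 180), rotate(0, -90)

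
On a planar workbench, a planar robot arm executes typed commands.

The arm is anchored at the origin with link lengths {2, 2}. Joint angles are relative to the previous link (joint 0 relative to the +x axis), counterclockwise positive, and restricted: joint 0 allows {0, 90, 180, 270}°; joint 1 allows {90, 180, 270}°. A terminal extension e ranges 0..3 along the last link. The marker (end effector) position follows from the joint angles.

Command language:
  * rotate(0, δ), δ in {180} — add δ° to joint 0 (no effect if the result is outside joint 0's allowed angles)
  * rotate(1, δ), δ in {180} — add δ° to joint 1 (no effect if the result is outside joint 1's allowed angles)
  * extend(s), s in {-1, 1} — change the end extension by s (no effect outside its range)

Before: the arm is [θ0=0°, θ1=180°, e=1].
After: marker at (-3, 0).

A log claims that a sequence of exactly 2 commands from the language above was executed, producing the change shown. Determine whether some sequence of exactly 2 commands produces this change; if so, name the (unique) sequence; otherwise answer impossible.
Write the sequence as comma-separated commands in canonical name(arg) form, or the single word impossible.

extend(1), extend(1)

t0: [θ0=0°, θ1=180°, e=1]
1. extend(1) → [θ0=0°, θ1=180°, e=2]
2. extend(1) → [θ0=0°, θ1=180°, e=3]
no other 2-command option fits: unique.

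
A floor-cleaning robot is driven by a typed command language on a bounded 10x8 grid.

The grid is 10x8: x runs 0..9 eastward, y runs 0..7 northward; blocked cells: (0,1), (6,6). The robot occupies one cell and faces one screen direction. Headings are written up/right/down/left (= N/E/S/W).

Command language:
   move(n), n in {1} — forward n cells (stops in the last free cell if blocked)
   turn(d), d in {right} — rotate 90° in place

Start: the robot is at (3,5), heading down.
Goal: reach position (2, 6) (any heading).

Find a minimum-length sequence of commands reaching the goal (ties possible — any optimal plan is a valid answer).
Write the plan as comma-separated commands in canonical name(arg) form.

t0: at (3,5), heading down
step 1 (turn(right)): at (3,5), heading left
step 2 (move(1)): at (2,5), heading left
step 3 (turn(right)): at (2,5), heading up
step 4 (move(1)): at (2,6), heading up
no 3-step plan works, so 4 is optimal.

turn(right), move(1), turn(right), move(1)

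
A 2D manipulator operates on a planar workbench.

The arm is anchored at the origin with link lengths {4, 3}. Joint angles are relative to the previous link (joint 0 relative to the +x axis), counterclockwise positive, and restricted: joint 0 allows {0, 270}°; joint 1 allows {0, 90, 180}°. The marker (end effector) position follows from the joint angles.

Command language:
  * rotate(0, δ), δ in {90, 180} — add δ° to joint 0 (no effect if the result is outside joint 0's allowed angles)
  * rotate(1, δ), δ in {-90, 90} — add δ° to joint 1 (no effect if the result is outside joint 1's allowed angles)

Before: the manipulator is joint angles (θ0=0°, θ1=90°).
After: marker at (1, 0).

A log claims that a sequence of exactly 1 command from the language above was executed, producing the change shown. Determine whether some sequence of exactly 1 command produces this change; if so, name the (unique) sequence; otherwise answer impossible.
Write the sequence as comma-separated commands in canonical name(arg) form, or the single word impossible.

t0: joint angles (θ0=0°, θ1=90°)
t=1 rotate(1, 90) ⇒ joint angles (θ0=0°, θ1=180°)
uniquely the one of 4 1-step routes that fits.

rotate(1, 90)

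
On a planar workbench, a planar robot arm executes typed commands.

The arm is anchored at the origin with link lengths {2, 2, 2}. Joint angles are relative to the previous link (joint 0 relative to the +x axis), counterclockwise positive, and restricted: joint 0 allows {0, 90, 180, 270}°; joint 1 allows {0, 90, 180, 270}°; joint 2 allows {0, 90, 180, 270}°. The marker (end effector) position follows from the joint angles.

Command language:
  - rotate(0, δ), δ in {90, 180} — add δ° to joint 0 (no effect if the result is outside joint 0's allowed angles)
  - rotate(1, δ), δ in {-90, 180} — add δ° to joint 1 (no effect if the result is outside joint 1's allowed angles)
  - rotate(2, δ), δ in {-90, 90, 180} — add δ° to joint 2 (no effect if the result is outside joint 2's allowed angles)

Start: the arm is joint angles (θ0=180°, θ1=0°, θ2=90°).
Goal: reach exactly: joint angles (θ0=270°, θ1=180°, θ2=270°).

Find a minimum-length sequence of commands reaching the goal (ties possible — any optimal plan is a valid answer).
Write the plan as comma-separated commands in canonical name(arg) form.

rotate(0, 90), rotate(1, 180), rotate(2, 180)

begin: joint angles (θ0=180°, θ1=0°, θ2=90°)
t=1 rotate(0, 90) ⇒ joint angles (θ0=270°, θ1=0°, θ2=90°)
t=2 rotate(1, 180) ⇒ joint angles (θ0=270°, θ1=180°, θ2=90°)
t=3 rotate(2, 180) ⇒ joint angles (θ0=270°, θ1=180°, θ2=270°)
shorter routes all fall short; 3 is best.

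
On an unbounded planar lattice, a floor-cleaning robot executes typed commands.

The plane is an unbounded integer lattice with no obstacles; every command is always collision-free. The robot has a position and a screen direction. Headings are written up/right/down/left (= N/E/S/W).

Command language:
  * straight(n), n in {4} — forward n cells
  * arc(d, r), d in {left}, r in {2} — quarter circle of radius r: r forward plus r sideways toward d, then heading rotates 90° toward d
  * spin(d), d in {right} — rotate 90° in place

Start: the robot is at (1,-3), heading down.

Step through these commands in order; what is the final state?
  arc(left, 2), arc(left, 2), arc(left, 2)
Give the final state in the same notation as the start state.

begin: at (1,-3), heading down
[1] after arc(left, 2): at (3,-5), heading right
[2] after arc(left, 2): at (5,-3), heading up
[3] after arc(left, 2): at (3,-1), heading left

at (3,-1), heading left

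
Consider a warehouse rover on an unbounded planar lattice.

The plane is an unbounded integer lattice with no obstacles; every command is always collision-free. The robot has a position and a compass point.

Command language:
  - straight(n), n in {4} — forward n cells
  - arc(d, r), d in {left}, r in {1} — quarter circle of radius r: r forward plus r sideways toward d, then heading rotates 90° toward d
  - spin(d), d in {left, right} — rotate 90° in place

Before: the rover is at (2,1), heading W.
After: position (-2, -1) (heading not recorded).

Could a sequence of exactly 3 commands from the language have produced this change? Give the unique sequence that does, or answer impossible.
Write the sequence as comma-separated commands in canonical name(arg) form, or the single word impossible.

key: order matters: swapping straight(4) and arc(left, 1) lands elsewhere
initial: at (2,1), heading W
step 1 (straight(4)): at (-2,1), heading W
step 2 (arc(left, 1)): at (-3,0), heading S
step 3 (arc(left, 1)): at (-2,-1), heading E
no other 3-command option fits: unique.

straight(4), arc(left, 1), arc(left, 1)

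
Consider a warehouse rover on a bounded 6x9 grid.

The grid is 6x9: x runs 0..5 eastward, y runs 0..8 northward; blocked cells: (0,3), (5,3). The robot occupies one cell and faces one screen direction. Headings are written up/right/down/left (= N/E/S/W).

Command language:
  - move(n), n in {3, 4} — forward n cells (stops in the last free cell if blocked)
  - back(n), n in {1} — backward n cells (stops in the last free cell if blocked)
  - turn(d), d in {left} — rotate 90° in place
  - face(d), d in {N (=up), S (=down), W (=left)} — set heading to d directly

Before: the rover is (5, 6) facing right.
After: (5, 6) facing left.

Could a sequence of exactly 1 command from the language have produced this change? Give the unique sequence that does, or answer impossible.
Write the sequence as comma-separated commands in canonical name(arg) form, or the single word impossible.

key: parked at (5,6) the whole time — nothing moves the robot
start: (5, 6) facing right
1. face(W) → (5, 6) facing left
uniquely the one of 7 1-step routes that fits.

face(W)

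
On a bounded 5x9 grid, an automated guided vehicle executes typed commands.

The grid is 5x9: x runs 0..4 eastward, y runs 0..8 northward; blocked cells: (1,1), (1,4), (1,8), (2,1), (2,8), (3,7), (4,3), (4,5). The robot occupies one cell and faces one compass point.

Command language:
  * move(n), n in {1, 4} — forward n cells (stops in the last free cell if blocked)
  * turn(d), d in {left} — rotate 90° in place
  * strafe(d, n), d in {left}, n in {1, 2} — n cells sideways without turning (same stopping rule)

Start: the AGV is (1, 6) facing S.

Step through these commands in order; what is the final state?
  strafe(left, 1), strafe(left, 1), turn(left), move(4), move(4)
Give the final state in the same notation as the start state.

(4, 6) facing E

t0: (1, 6) facing S
t=1 strafe(left, 1) ⇒ (2, 6) facing S
t=2 strafe(left, 1) ⇒ (3, 6) facing S
t=3 turn(left) ⇒ (3, 6) facing E
t=4 move(4) ⇒ (4, 6) facing E
t=5 move(4) ⇒ (4, 6) facing E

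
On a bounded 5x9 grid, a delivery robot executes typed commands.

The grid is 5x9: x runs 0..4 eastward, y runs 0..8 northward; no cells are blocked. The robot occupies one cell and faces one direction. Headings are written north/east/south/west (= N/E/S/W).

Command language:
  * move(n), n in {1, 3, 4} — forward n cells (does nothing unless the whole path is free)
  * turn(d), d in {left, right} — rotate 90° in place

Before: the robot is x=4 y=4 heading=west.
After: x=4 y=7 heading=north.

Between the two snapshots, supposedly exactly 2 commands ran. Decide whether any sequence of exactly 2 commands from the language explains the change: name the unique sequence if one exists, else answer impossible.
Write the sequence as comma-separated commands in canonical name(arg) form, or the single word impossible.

key: order matters: swapping turn(right) and move(3) lands elsewhere
begin: x=4 y=4 heading=west
[1] after turn(right): x=4 y=4 heading=north
[2] after move(3): x=4 y=7 heading=north
uniquely the one of 25 2-step routes that fits.

turn(right), move(3)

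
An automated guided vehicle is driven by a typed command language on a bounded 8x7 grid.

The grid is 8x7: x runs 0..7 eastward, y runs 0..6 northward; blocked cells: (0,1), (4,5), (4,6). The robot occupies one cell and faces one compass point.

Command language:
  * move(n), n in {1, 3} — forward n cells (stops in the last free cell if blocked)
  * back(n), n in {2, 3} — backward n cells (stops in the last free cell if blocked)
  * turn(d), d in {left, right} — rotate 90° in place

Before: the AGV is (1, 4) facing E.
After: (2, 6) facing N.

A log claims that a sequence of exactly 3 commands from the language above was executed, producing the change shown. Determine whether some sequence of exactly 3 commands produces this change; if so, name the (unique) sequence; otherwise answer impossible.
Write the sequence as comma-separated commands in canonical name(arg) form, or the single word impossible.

move(1), turn(left), move(3)

key: move(3) runs into the grid edge before its full distance
start: (1, 4) facing E
1. move(1) → (2, 4) facing E
2. turn(left) → (2, 4) facing N
3. move(3) → (2, 6) facing N
no other 3-command option fits: unique.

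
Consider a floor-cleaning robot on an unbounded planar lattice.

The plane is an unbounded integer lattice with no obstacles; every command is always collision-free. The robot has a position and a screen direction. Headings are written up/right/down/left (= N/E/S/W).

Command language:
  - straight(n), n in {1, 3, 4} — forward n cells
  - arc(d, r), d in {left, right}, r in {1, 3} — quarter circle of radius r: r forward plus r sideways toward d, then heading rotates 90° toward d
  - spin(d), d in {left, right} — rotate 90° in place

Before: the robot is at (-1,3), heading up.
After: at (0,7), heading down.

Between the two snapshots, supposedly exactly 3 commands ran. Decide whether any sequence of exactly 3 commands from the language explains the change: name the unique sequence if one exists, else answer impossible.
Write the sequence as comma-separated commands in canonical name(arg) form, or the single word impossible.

straight(3), arc(right, 1), spin(right)

key: cell and facing (now S) both changed — the 3 commands mix motion and turning
start: at (-1,3), heading up
t=1 straight(3) ⇒ at (-1,6), heading up
t=2 arc(right, 1) ⇒ at (0,7), heading right
t=3 spin(right) ⇒ at (0,7), heading down
all 729 alternatives checked — unique.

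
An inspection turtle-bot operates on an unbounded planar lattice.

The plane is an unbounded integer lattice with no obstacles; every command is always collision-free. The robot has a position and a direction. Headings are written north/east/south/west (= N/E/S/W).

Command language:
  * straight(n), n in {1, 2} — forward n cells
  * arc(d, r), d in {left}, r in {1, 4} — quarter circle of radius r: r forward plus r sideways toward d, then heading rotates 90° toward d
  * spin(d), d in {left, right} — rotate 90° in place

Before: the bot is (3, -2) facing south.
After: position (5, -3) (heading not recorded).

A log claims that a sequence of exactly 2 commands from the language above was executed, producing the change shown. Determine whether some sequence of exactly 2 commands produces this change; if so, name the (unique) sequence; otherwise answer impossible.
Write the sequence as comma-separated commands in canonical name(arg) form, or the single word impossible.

arc(left, 1), straight(1)

key: running straight(1) before arc(left, 1) would end elsewhere — order is forced
start: (3, -2) facing south
step 1 (arc(left, 1)): (4, -3) facing east
step 2 (straight(1)): (5, -3) facing east
no other 2-command option fits: unique.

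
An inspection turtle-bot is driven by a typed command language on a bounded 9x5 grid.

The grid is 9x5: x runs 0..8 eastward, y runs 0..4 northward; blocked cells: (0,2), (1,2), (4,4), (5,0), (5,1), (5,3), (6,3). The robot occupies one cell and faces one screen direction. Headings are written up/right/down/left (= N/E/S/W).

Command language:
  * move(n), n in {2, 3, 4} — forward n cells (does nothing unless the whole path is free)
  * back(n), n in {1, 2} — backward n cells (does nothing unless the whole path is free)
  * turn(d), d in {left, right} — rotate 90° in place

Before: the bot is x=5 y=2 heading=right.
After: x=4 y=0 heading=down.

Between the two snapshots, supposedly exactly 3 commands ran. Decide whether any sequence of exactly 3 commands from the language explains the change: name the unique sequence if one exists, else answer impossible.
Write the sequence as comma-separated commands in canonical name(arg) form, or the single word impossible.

key: order matters: swapping back(1) and move(2) lands elsewhere
t0: x=5 y=2 heading=right
1. back(1) → x=4 y=2 heading=right
2. turn(right) → x=4 y=2 heading=down
3. move(2) → x=4 y=0 heading=down
no other 3-command option fits: unique.

back(1), turn(right), move(2)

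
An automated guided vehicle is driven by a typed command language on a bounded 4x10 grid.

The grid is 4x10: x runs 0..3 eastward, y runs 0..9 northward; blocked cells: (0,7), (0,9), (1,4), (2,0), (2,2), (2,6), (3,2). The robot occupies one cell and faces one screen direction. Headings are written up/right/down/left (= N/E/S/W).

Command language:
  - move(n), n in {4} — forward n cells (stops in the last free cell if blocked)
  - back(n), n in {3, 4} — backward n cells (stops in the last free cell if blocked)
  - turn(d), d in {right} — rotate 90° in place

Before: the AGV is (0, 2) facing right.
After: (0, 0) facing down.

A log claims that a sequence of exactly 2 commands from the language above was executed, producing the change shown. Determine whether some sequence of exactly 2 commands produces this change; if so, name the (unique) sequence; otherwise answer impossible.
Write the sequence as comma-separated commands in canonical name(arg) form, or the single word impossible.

turn(right), move(4)

key: order matters: swapping turn(right) and move(4) lands elsewhere
start: (0, 2) facing right
[1] after turn(right): (0, 2) facing down
[2] after move(4): (0, 0) facing down
all 16 alternatives checked — unique.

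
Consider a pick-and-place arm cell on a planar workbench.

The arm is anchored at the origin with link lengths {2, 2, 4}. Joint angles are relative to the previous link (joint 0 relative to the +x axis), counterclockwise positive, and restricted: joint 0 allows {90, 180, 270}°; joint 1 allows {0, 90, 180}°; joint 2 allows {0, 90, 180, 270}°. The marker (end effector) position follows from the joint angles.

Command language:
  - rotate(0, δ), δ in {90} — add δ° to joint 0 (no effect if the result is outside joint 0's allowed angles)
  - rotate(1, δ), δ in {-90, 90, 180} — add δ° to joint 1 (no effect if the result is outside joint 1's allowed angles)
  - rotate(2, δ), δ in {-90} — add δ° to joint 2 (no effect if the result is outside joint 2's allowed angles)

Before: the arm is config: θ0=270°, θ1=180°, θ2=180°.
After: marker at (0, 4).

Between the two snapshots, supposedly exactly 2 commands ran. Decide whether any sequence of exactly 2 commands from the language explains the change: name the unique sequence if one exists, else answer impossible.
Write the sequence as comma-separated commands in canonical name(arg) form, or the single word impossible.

from: config: θ0=270°, θ1=180°, θ2=180°
[1] after rotate(2, -90): config: θ0=270°, θ1=180°, θ2=90°
[2] after rotate(2, -90): config: θ0=270°, θ1=180°, θ2=0°
uniquely the one of 25 2-step routes that fits.

rotate(2, -90), rotate(2, -90)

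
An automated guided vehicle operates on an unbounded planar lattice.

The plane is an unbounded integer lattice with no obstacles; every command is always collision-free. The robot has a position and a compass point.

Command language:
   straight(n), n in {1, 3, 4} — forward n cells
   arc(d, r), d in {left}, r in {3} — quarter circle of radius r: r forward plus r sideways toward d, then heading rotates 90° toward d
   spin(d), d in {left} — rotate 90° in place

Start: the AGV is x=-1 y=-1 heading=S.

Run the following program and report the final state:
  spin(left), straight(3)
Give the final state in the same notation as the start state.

start: x=-1 y=-1 heading=S
[1] after spin(left): x=-1 y=-1 heading=E
[2] after straight(3): x=2 y=-1 heading=E

x=2 y=-1 heading=E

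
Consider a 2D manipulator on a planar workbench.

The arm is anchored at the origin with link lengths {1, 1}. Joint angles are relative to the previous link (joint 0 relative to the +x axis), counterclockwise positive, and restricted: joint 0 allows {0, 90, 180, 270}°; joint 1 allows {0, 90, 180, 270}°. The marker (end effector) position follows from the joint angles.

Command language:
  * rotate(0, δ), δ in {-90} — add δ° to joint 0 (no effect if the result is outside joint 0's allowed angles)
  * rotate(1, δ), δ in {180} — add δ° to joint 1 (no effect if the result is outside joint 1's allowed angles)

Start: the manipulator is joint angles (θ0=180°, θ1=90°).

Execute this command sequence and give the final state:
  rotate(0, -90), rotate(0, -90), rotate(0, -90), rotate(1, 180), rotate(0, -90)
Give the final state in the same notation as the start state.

joint angles (θ0=180°, θ1=270°)

t0: joint angles (θ0=180°, θ1=90°)
step 1 (rotate(0, -90)): joint angles (θ0=90°, θ1=90°)
step 2 (rotate(0, -90)): joint angles (θ0=0°, θ1=90°)
step 3 (rotate(0, -90)): joint angles (θ0=270°, θ1=90°)
step 4 (rotate(1, 180)): joint angles (θ0=270°, θ1=270°)
step 5 (rotate(0, -90)): joint angles (θ0=180°, θ1=270°)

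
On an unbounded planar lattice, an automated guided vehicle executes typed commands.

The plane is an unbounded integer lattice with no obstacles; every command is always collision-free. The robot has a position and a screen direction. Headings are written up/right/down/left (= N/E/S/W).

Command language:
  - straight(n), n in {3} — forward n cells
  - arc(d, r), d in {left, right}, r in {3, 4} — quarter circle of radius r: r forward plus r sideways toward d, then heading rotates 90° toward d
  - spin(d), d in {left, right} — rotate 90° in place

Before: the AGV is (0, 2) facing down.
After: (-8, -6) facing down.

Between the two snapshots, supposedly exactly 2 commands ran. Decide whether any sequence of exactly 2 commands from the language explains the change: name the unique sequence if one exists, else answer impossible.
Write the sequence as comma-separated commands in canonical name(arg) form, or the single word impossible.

key: heading stays S — rotations cancel among the 2 commands
start: (0, 2) facing down
t=1 arc(right, 4) ⇒ (-4, -2) facing left
t=2 arc(left, 4) ⇒ (-8, -6) facing down
no other 2-command option fits: unique.

arc(right, 4), arc(left, 4)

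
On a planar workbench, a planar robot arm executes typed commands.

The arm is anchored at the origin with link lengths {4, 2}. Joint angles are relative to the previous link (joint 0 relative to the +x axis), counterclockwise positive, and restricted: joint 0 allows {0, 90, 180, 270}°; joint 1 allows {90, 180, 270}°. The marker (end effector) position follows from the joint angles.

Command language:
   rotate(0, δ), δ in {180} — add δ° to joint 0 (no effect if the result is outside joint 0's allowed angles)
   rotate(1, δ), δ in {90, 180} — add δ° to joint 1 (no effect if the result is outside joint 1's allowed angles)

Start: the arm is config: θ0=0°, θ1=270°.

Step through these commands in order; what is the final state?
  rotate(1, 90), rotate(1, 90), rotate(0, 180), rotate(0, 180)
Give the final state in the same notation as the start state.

config: θ0=0°, θ1=270°

t0: config: θ0=0°, θ1=270°
1. rotate(1, 90) → config: θ0=0°, θ1=270°
2. rotate(1, 90) → config: θ0=0°, θ1=270°
3. rotate(0, 180) → config: θ0=180°, θ1=270°
4. rotate(0, 180) → config: θ0=0°, θ1=270°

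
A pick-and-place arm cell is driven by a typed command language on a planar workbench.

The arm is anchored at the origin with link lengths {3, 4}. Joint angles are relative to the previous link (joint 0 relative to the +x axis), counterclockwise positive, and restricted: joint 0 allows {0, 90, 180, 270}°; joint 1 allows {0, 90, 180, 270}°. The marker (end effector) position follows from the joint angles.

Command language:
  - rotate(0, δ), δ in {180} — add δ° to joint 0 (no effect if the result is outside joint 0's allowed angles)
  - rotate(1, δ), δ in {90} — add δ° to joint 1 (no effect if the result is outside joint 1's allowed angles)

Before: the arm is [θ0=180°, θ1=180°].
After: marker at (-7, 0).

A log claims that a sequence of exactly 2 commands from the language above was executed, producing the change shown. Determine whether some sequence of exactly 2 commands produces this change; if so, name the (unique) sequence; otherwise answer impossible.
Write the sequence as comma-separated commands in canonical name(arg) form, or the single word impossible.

begin: [θ0=180°, θ1=180°]
1. rotate(1, 90) → [θ0=180°, θ1=270°]
2. rotate(1, 90) → [θ0=180°, θ1=0°]
uniquely the one of 4 2-step routes that fits.

rotate(1, 90), rotate(1, 90)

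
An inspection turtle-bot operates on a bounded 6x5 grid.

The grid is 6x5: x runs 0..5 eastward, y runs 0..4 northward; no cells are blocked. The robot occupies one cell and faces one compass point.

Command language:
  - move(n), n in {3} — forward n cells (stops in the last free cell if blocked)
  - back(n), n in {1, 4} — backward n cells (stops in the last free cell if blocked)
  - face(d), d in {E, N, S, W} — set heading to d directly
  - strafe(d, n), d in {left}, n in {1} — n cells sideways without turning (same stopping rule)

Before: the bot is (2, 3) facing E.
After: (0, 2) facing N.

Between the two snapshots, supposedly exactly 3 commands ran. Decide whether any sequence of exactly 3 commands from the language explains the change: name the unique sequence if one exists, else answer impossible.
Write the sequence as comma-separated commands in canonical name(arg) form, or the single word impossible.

back(4), face(N), back(1)

key: back(4) runs into the grid edge before its full distance
initial: (2, 3) facing E
[1] after back(4): (0, 3) facing E
[2] after face(N): (0, 3) facing N
[3] after back(1): (0, 2) facing N
no rival 3-sequence matches.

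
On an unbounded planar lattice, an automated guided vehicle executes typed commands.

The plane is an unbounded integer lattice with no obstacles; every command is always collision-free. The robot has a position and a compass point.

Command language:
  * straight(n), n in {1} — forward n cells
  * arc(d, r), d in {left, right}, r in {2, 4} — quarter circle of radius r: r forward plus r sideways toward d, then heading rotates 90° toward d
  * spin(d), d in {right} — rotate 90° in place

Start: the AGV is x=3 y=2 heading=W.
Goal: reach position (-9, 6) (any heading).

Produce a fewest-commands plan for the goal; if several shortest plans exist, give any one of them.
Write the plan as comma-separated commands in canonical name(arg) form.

arc(right, 4), arc(left, 4), arc(left, 4)

initial: x=3 y=2 heading=W
[1] after arc(right, 4): x=-1 y=6 heading=N
[2] after arc(left, 4): x=-5 y=10 heading=W
[3] after arc(left, 4): x=-9 y=6 heading=S
shorter routes all fall short; 3 is best.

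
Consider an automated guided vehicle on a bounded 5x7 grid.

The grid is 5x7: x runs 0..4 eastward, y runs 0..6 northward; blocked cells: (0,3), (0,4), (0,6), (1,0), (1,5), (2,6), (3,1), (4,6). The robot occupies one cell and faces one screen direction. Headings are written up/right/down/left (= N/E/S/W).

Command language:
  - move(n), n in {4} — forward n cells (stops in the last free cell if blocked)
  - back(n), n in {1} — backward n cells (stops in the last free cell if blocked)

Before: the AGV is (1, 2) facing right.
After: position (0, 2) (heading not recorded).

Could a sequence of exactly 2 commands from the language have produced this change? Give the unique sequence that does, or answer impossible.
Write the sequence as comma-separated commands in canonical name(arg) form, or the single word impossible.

back(1), back(1)

key: the second back(1) runs into the grid edge before its full distance
begin: (1, 2) facing right
[1] after back(1): (0, 2) facing right
[2] after back(1): (0, 2) facing right
all 4 alternatives checked — unique.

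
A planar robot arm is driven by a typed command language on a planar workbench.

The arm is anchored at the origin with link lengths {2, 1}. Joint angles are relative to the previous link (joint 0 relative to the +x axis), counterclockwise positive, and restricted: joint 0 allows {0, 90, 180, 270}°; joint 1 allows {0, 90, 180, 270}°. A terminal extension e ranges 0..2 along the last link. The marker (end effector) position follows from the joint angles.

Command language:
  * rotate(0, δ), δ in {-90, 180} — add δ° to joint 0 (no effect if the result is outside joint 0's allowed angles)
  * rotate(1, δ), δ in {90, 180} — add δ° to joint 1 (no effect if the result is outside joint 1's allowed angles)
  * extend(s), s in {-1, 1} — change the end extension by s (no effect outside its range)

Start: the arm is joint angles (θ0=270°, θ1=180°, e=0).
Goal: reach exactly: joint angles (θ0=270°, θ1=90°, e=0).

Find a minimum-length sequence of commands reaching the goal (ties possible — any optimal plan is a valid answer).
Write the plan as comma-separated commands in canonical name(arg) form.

from: joint angles (θ0=270°, θ1=180°, e=0)
1. rotate(1, 180) → joint angles (θ0=270°, θ1=0°, e=0)
2. rotate(1, 90) → joint angles (θ0=270°, θ1=90°, e=0)
shorter routes all fall short; 2 is best.

rotate(1, 180), rotate(1, 90)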